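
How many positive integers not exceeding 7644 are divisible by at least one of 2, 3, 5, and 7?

5896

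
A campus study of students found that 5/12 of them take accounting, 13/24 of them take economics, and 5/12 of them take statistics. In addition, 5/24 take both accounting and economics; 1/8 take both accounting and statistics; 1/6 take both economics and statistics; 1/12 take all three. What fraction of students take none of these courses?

Using inclusion–exclusion:
P(union) = 5/12 + 13/24 + 5/12 − 5/24 − 1/8 − 1/6 + 1/12 = 23/24
P(none) = 1 − 23/24 = 1/24

1/24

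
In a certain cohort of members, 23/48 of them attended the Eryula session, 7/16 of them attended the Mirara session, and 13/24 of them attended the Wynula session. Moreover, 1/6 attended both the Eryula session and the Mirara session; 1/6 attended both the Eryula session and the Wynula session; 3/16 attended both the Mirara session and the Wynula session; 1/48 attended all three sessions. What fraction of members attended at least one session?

23/24

P(≥1) = 23/48 + 7/16 + 13/24 − 1/6 − 1/6 − 3/16 + 1/48 = 23/24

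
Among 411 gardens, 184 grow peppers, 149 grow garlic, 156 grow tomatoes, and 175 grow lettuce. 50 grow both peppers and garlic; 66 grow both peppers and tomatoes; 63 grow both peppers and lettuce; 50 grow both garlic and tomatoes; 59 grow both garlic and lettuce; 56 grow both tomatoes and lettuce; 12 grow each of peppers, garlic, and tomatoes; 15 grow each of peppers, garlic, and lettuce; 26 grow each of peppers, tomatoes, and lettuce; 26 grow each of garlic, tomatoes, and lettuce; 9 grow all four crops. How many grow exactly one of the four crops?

|exactly one| = 184 + 149 + 156 + 175 − 2·50 − 2·66 − 2·63 − 2·50 − 2·59 − 2·56 + 3·12 + 3·15 + 3·26 + 3·26 − 4·9 = 177

177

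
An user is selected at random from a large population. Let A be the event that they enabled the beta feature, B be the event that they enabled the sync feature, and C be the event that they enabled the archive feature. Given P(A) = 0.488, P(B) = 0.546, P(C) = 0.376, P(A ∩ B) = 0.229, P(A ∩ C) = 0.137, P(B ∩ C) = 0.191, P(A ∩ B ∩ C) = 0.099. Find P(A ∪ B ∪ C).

By inclusion–exclusion:
P(A ∪ B ∪ C) = 0.488 + 0.546 + 0.376 − 0.229 − 0.137 − 0.191 + 0.099 = 0.952

0.952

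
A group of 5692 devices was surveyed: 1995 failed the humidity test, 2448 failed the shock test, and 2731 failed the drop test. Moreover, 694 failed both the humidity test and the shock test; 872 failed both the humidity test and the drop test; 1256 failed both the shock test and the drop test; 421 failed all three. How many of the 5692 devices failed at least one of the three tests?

|at least one| = 1995 + 2448 + 2731 − 694 − 872 − 1256 + 421 = 4773

4773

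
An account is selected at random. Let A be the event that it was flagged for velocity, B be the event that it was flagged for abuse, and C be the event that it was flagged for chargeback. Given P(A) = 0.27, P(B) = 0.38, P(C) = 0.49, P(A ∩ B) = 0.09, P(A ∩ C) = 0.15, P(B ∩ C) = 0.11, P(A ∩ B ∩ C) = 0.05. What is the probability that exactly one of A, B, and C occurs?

0.59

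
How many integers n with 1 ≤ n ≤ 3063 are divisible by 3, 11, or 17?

1316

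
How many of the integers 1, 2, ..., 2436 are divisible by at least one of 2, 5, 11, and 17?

1603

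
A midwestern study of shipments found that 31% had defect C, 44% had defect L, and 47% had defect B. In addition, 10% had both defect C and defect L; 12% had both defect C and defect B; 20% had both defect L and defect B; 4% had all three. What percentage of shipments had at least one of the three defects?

P(at least one) = 31 + 44 + 47 − 10 − 12 − 20 + 4 = 84%

84%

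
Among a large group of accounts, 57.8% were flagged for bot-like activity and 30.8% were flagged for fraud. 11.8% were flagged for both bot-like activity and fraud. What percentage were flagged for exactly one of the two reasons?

By inclusion–exclusion (exactly-one form):
P(exactly one) = 57.8 + 30.8 − 2·11.8 = 65.0%

65.0%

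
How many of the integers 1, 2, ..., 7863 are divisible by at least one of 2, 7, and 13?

4752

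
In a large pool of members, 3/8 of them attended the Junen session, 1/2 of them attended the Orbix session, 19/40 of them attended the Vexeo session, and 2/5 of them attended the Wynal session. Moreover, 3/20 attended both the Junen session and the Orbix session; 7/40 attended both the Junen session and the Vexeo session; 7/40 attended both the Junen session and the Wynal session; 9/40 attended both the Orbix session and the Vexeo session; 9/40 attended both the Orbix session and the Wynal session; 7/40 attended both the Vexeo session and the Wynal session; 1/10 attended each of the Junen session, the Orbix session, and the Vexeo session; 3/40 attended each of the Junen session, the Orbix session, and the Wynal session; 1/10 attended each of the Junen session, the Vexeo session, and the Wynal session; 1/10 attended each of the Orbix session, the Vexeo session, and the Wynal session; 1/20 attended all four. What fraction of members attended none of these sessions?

1/20

Using inclusion–exclusion:
P(at least one) = 3/8 + 1/2 + 19/40 + 2/5 − 3/20 − 7/40 − 7/40 − 9/40 − 9/40 − 7/40 + 1/10 + 3/40 + 1/10 + 1/10 − 1/20 = 19/20
P(none) = 1 − 19/20 = 1/20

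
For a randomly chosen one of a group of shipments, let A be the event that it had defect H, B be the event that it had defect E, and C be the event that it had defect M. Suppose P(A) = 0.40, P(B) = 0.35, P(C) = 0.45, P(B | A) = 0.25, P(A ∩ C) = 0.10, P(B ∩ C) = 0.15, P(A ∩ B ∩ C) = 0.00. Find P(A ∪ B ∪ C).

P(A ∩ B) = P(A)·P(B|A) = 0.40 × 0.25 = 0.10
P(A ∪ B ∪ C) = 0.40 + 0.35 + 0.45 − 0.10 − 0.10 − 0.15 + 0.00 = 0.85

0.85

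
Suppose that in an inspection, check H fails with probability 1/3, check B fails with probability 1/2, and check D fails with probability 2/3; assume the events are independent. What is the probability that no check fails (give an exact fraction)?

1/9

Independence gives P(none) = ∏(1 − pᵢ).
P(none) = (1 − 1/3) × (1 − 1/2) × (1 − 2/3) = 2/3 × 1/2 × 1/3 = 1/9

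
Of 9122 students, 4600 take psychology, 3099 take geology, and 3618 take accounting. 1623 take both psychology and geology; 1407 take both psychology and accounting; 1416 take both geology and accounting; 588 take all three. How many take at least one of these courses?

7459

Using inclusion–exclusion:
|union| = 4600 + 3099 + 3618 − 1623 − 1407 − 1416 + 588 = 7459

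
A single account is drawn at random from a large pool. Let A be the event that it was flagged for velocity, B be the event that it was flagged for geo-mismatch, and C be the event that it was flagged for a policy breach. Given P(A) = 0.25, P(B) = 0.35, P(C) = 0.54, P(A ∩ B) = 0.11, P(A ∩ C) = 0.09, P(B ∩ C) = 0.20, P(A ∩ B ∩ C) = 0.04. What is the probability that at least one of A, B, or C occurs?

0.78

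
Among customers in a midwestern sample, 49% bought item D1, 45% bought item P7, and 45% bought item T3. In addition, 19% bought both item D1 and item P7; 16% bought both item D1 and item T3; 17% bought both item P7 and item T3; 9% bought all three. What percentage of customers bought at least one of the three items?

96%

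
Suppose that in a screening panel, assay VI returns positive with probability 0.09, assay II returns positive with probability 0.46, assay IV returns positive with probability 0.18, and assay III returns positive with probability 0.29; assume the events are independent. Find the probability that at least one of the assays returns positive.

0.71390692

P(none) = (1 − 0.09) × (1 − 0.46) × (1 − 0.18) × (1 − 0.29) = 0.91 × 0.54 × 0.82 × 0.71 = 0.28609308
P(at least one) = 1 − 0.28609308 = 0.71390692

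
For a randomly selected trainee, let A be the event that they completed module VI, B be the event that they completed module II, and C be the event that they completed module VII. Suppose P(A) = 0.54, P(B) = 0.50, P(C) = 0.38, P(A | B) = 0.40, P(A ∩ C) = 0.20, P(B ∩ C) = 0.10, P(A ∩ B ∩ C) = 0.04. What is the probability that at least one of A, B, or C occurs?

0.96

P(A ∩ B) = P(B)·P(A|B) = 0.50 × 0.40 = 0.20
P(A ∪ B ∪ C) = 0.54 + 0.50 + 0.38 − 0.20 − 0.20 − 0.10 + 0.04 = 0.96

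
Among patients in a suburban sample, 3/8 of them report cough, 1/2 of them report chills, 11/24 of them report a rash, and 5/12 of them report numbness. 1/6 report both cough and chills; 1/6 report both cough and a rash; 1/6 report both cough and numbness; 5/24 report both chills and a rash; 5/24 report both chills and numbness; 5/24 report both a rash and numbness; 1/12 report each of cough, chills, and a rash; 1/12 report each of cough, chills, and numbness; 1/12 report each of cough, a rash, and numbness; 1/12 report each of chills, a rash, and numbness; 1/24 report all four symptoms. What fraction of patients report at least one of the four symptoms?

11/12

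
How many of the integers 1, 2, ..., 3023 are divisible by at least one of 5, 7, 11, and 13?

1282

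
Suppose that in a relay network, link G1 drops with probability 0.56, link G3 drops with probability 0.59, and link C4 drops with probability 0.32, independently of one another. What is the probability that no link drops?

P(none) = (1 − 0.56) × (1 − 0.59) × (1 − 0.32) = 0.44 × 0.41 × 0.68 = 0.122672

0.122672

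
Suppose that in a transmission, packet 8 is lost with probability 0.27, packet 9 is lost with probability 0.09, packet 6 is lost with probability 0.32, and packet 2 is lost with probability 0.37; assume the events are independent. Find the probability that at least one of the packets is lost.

0.71541388

P(none) = (1 − 0.27) × (1 − 0.09) × (1 − 0.32) × (1 − 0.37) = 0.73 × 0.91 × 0.68 × 0.63 = 0.28458612
P(at least one) = 1 − 0.28458612 = 0.71541388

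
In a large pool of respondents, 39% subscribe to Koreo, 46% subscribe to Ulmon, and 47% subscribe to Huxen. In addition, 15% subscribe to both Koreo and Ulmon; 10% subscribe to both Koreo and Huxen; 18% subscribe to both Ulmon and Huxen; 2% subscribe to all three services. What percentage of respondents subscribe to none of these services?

By inclusion-exclusion,
P(at least one) = 39 + 46 + 47 − 15 − 10 − 18 + 2 = 91%
P(none) = 100% − 91% = 9%

9%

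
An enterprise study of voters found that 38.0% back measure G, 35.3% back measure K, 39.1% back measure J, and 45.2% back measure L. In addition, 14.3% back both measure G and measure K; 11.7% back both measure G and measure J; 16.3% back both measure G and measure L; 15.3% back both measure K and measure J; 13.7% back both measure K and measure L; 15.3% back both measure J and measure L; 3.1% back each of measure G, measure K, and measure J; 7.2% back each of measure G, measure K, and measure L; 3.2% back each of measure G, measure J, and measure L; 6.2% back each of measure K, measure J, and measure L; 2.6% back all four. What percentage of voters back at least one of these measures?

88.1%

By inclusion–exclusion:
P(≥1) = 38.0 + 35.3 + 39.1 + 45.2 − 14.3 − 11.7 − 16.3 − 15.3 − 13.7 − 15.3 + 3.1 + 7.2 + 3.2 + 6.2 − 2.6 = 88.1%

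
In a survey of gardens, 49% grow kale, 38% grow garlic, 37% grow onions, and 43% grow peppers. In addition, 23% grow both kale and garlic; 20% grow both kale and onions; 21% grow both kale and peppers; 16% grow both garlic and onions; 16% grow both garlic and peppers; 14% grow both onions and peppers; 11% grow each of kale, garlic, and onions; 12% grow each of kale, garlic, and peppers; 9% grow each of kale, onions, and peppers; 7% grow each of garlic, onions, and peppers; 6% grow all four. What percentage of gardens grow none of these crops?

10%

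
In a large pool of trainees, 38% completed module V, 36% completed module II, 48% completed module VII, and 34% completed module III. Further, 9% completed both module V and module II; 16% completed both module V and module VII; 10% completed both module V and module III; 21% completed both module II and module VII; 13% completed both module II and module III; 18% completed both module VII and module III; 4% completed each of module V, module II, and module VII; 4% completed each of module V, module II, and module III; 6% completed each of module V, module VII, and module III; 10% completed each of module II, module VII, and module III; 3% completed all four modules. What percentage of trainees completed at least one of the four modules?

90%

Using inclusion–exclusion:
P(at least one) = 38 + 36 + 48 + 34 − 9 − 16 − 10 − 21 − 13 − 18 + 4 + 4 + 6 + 10 − 3 = 90%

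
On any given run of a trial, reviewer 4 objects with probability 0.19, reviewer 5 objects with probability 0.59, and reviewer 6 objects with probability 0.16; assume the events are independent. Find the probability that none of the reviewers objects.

0.278964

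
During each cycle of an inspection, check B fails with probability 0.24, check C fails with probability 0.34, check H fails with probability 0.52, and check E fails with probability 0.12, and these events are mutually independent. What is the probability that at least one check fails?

Since the events are independent, P(none) is the product of the individual non-occurrence probabilities.
P(none) = (1 − 0.24) × (1 − 0.34) × (1 − 0.52) × (1 − 0.12) = 0.76 × 0.66 × 0.48 × 0.88 = 0.21187584
P(at least one) = 1 − 0.21187584 = 0.78812416

0.78812416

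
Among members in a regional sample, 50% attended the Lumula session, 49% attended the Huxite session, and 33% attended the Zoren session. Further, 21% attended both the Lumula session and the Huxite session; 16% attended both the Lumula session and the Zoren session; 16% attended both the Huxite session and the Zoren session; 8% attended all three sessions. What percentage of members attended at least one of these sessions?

87%

P(at least one) = 50 + 49 + 33 − 21 − 16 − 16 + 8 = 87%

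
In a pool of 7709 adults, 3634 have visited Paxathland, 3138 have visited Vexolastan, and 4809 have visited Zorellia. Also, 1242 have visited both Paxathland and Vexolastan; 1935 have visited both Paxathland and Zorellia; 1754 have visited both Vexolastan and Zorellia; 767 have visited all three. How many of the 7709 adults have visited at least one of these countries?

By inclusion-exclusion,
|at least one| = 3634 + 3138 + 4809 − 1242 − 1935 − 1754 + 767 = 7417

7417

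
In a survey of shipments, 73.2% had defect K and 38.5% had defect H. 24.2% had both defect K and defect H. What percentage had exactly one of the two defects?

P(exactly one) = 73.2 + 38.5 − 2·24.2 = 63.3%

63.3%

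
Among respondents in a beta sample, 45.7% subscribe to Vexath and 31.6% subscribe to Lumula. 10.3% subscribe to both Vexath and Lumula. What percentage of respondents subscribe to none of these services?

33.0%

By inclusion-exclusion,
P(union) = 45.7 + 31.6 − 10.3 = 67.0%
P(none) = 100% − 67.0% = 33.0%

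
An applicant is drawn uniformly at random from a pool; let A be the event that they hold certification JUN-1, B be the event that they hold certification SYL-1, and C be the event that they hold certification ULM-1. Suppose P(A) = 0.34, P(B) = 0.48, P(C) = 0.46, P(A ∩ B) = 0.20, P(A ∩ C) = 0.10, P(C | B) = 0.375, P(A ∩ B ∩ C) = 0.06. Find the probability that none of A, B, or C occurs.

P(B ∩ C) = P(B)·P(C|B) = 0.48 × 0.375 = 0.18
Using inclusion–exclusion:
P(A ∪ B ∪ C) = 0.34 + 0.48 + 0.46 − 0.20 − 0.10 − 0.18 + 0.06 = 0.86
P(none) = 1 − 0.86 = 0.14

0.14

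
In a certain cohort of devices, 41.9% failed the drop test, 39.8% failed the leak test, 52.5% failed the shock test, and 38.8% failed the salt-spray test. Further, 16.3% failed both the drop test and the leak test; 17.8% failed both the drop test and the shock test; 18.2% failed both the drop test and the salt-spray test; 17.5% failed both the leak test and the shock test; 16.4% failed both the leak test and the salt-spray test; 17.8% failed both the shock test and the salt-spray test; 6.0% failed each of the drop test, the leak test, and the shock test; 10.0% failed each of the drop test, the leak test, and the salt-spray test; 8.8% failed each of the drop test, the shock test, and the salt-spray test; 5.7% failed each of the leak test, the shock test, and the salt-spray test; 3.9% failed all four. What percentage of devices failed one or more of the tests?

P(union) = 41.9 + 39.8 + 52.5 + 38.8 − 16.3 − 17.8 − 18.2 − 17.5 − 16.4 − 17.8 + 6.0 + 10.0 + 8.8 + 5.7 − 3.9 = 95.6%

95.6%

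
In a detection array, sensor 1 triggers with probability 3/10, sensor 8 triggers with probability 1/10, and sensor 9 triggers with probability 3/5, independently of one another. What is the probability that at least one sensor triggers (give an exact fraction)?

P(none) = (1 − 3/10) × (1 − 1/10) × (1 − 3/5) = 7/10 × 9/10 × 2/5 = 63/250
P(at least one) = 1 − 63/250 = 187/250

187/250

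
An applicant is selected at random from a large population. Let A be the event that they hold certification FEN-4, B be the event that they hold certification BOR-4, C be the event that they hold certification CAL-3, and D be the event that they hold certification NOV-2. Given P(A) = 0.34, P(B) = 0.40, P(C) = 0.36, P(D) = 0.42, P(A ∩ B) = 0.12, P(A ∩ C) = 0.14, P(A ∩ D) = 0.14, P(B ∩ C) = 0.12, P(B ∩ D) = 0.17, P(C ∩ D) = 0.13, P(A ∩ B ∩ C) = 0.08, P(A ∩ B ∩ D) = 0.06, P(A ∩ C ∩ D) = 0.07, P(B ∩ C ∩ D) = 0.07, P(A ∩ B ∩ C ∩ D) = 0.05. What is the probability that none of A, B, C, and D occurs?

0.07

Inclusion–exclusion gives
P(A ∪ B ∪ C ∪ D) = 0.34 + 0.40 + 0.36 + 0.42 − 0.12 − 0.14 − 0.14 − 0.12 − 0.17 − 0.13 + 0.08 + 0.06 + 0.07 + 0.07 − 0.05 = 0.93
P(none) = 1 − 0.93 = 0.07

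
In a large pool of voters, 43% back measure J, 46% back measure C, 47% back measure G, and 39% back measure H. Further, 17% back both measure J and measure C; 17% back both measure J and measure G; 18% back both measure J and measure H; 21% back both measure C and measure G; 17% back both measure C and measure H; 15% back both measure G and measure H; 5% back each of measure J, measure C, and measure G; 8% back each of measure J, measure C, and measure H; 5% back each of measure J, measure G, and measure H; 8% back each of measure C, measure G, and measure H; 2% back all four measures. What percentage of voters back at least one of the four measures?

P(union) = 43 + 46 + 47 + 39 − 17 − 17 − 18 − 21 − 17 − 15 + 5 + 8 + 5 + 8 − 2 = 94%

94%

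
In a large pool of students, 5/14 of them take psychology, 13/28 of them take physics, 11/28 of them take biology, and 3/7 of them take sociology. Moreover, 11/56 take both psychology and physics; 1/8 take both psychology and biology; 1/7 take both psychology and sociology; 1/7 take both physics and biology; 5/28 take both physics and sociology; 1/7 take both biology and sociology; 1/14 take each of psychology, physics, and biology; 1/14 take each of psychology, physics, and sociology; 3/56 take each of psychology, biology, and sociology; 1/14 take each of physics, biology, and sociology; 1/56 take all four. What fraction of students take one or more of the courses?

27/28

P(≥1) = 5/14 + 13/28 + 11/28 + 3/7 − 11/56 − 1/8 − 1/7 − 1/7 − 5/28 − 1/7 + 1/14 + 1/14 + 3/56 + 1/14 − 1/56 = 27/28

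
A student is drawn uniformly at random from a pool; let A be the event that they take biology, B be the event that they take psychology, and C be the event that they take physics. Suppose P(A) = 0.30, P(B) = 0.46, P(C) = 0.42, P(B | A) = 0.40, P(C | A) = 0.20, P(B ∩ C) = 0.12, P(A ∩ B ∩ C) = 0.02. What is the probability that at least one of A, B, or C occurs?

0.90

P(A ∩ B) = P(A)·P(B|A) = 0.30 × 0.40 = 0.12
P(A ∩ C) = P(A)·P(C|A) = 0.30 × 0.20 = 0.06
P(A ∪ B ∪ C) = 0.30 + 0.46 + 0.42 − 0.12 − 0.06 − 0.12 + 0.02 = 0.90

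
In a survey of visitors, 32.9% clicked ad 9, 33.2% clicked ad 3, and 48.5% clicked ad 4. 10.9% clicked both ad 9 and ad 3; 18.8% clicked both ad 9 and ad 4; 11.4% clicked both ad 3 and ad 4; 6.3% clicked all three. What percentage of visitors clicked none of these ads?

By inclusion–exclusion:
P(≥1) = 32.9 + 33.2 + 48.5 − 10.9 − 18.8 − 11.4 + 6.3 = 79.8%
P(none) = 100% − 79.8% = 20.2%

20.2%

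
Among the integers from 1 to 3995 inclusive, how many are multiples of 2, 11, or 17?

floor(3995/2) + floor(3995/11) + floor(3995/17) − floor(3995/22) − floor(3995/34) − floor(3995/187) + floor(3995/374) = 1997 + 363 + 235 − 181 − 117 − 21 + 10 = 2286

2286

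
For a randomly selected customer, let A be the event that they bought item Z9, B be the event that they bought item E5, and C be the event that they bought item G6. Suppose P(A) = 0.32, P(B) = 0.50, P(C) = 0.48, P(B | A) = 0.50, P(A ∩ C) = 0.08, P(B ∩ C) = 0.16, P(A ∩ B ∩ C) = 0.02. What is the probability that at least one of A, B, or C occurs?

0.92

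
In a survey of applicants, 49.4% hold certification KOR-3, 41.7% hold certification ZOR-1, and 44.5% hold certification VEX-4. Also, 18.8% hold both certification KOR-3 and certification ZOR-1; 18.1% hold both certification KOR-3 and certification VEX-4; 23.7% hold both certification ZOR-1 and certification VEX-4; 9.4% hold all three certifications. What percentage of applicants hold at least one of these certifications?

P(at least one) = 49.4 + 41.7 + 44.5 − 18.8 − 18.1 − 23.7 + 9.4 = 84.4%

84.4%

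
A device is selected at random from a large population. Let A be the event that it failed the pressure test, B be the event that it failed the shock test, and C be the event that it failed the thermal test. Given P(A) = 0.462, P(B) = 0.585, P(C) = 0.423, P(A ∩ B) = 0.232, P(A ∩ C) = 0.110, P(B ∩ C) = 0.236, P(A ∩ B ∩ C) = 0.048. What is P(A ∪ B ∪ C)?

0.940

P(A ∪ B ∪ C) = 0.462 + 0.585 + 0.423 − 0.232 − 0.110 − 0.236 + 0.048 = 0.940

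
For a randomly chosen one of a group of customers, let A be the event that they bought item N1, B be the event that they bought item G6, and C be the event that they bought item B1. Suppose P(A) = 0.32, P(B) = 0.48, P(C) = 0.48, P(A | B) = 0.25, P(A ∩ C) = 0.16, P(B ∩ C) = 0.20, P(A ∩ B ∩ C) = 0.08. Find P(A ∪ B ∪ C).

0.88

P(A ∩ B) = P(B)·P(A|B) = 0.48 × 0.25 = 0.12
By inclusion–exclusion:
P(A ∪ B ∪ C) = 0.32 + 0.48 + 0.48 − 0.12 − 0.16 − 0.20 + 0.08 = 0.88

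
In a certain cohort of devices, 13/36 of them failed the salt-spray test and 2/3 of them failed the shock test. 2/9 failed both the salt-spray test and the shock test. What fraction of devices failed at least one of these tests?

29/36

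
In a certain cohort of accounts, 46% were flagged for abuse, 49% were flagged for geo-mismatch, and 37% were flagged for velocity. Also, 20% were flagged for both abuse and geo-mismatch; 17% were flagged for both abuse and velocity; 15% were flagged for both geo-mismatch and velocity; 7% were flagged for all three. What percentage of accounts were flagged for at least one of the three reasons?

Inclusion–exclusion gives
P(union) = 46 + 49 + 37 − 20 − 17 − 15 + 7 = 87%

87%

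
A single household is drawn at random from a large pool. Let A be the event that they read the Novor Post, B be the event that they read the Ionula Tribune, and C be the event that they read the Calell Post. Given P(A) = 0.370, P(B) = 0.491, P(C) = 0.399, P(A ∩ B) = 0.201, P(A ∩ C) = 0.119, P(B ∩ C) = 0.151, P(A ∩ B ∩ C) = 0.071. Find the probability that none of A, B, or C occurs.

P(A ∪ B ∪ C) = 0.370 + 0.491 + 0.399 − 0.201 − 0.119 − 0.151 + 0.071 = 0.860
P(none) = 1 − 0.860 = 0.140

0.140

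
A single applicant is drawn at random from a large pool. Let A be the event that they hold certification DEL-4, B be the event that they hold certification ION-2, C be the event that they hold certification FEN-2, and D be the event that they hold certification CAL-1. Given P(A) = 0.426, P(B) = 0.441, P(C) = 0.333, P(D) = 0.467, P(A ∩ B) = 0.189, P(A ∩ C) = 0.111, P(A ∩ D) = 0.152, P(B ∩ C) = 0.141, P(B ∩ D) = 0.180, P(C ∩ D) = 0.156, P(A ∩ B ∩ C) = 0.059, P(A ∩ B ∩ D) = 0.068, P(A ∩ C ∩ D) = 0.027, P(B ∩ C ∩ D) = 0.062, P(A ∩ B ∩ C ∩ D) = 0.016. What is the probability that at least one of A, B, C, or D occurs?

0.938

P(A ∪ B ∪ C ∪ D) = 0.426 + 0.441 + 0.333 + 0.467 − 0.189 − 0.111 − 0.152 − 0.141 − 0.180 − 0.156 + 0.059 + 0.068 + 0.027 + 0.062 − 0.016 = 0.938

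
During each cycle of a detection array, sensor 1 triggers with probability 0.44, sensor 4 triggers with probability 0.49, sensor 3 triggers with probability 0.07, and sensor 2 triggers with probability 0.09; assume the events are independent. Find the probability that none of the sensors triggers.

0.24170328

P(none) = (1 − 0.44) × (1 − 0.49) × (1 − 0.07) × (1 − 0.09) = 0.56 × 0.51 × 0.93 × 0.91 = 0.24170328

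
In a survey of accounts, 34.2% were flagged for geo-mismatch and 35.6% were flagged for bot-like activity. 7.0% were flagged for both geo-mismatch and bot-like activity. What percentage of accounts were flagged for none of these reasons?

37.2%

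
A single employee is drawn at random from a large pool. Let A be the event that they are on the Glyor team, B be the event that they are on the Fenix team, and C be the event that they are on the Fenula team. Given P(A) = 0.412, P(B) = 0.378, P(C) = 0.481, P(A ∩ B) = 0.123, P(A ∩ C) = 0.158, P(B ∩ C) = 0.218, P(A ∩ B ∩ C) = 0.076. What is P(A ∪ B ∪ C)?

0.848

By inclusion–exclusion:
P(A ∪ B ∪ C) = 0.412 + 0.378 + 0.481 − 0.123 − 0.158 − 0.218 + 0.076 = 0.848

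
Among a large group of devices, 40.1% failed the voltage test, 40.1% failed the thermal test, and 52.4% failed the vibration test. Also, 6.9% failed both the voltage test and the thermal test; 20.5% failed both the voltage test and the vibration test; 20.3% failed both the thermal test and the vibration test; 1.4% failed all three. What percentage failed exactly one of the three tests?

P(exactly one) = 40.1 + 40.1 + 52.4 − 2·6.9 − 2·20.5 − 2·20.3 + 3·1.4 = 41.4%

41.4%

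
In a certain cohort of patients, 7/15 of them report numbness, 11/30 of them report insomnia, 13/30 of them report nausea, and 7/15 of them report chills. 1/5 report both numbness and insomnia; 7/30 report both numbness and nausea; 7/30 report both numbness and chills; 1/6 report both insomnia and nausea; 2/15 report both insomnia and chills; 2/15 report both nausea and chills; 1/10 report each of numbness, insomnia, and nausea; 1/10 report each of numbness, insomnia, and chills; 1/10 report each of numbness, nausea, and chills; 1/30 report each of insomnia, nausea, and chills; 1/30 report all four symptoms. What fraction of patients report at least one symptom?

By inclusion–exclusion:
P(union) = 7/15 + 11/30 + 13/30 + 7/15 − 1/5 − 7/30 − 7/30 − 1/6 − 2/15 − 2/15 + 1/10 + 1/10 + 1/10 + 1/30 − 1/30 = 14/15

14/15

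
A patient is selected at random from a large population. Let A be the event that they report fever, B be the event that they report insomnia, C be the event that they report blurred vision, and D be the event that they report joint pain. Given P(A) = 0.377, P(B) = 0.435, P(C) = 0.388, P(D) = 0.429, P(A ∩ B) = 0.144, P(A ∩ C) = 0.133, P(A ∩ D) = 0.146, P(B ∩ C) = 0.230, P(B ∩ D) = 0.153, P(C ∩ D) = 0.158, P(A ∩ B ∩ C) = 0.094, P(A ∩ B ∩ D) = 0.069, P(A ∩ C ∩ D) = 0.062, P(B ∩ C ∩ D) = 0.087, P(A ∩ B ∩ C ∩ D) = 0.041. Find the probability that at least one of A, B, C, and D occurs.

Inclusion–exclusion gives
P(A ∪ B ∪ C ∪ D) = 0.377 + 0.435 + 0.388 + 0.429 − 0.144 − 0.133 − 0.146 − 0.230 − 0.153 − 0.158 + 0.094 + 0.069 + 0.062 + 0.087 − 0.041 = 0.936

0.936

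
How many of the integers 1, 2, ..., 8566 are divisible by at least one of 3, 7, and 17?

2855 + 1223 + 503 − 407 − 167 − 71 + 23 = 3959

3959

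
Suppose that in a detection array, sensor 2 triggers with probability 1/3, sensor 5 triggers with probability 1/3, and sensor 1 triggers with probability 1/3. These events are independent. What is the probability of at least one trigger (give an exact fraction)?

P(none) = (1 − 1/3) × (1 − 1/3) × (1 − 1/3) = 2/3 × 2/3 × 2/3 = 8/27
P(at least one) = 1 − 8/27 = 19/27

19/27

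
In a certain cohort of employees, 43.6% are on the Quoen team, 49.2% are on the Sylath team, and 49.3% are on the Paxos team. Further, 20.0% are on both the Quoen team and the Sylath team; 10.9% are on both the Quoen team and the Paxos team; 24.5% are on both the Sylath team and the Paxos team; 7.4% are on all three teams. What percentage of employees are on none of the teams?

By inclusion-exclusion,
P(at least one) = 43.6 + 49.2 + 49.3 − 20.0 − 10.9 − 24.5 + 7.4 = 94.1%
P(none) = 100% − 94.1% = 5.9%

5.9%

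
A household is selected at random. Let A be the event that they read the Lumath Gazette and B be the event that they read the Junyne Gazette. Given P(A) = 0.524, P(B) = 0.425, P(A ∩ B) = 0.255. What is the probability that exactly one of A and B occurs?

0.439

Using the inclusion–exclusion count for exactly one event:
P(exactly one) = 0.524 + 0.425 − 2·0.255 = 0.439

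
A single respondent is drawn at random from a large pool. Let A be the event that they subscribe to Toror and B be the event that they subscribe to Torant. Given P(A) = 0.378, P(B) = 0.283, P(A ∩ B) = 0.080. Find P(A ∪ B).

P(A ∪ B) = 0.378 + 0.283 − 0.080 = 0.581

0.581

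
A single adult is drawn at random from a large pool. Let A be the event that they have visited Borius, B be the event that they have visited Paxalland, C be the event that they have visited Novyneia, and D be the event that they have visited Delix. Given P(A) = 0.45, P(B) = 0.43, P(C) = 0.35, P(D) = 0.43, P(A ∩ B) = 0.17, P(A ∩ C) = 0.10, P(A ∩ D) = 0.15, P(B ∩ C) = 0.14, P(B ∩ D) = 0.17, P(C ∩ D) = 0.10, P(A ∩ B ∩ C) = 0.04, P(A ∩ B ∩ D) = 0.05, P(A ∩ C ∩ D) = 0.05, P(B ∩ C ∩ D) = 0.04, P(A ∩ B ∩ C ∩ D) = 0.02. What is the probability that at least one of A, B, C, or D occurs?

0.99

P(A ∪ B ∪ C ∪ D) = 0.45 + 0.43 + 0.35 + 0.43 − 0.17 − 0.10 − 0.15 − 0.14 − 0.17 − 0.10 + 0.04 + 0.05 + 0.05 + 0.04 − 0.02 = 0.99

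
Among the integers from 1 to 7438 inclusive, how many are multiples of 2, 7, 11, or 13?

4763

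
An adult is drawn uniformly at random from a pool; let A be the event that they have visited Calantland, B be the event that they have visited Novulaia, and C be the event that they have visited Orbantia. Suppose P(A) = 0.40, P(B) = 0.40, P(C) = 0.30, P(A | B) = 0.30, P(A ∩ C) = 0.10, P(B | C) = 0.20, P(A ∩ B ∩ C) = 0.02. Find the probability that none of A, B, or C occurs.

0.16

P(A ∩ B) = P(B)·P(A|B) = 0.40 × 0.30 = 0.12
P(B ∩ C) = P(C)·P(B|C) = 0.30 × 0.20 = 0.06
Apply inclusion-exclusion:
P(A ∪ B ∪ C) = 0.40 + 0.40 + 0.30 − 0.12 − 0.10 − 0.06 + 0.02 = 0.84
P(none) = 1 − 0.84 = 0.16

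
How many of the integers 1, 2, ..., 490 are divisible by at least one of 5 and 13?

Using inclusion–exclusion:
98 + 37 − 7 = 128

128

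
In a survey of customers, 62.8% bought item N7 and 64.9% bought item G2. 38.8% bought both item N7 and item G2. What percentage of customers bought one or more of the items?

P(≥1) = 62.8 + 64.9 − 38.8 = 88.9%

88.9%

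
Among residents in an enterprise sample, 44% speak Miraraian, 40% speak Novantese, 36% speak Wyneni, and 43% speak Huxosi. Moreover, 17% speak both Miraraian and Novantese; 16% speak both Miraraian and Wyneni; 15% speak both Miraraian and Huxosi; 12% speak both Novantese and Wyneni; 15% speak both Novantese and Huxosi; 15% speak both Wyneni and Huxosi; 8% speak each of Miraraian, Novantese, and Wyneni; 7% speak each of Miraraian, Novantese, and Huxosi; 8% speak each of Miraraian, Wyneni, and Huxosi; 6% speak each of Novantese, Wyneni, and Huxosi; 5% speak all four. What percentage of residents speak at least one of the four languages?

By inclusion-exclusion,
P(union) = 44 + 40 + 36 + 43 − 17 − 16 − 15 − 12 − 15 − 15 + 8 + 7 + 8 + 6 − 5 = 97%

97%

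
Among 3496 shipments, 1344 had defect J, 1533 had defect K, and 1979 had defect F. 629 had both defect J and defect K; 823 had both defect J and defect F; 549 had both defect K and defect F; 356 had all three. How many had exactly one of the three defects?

1922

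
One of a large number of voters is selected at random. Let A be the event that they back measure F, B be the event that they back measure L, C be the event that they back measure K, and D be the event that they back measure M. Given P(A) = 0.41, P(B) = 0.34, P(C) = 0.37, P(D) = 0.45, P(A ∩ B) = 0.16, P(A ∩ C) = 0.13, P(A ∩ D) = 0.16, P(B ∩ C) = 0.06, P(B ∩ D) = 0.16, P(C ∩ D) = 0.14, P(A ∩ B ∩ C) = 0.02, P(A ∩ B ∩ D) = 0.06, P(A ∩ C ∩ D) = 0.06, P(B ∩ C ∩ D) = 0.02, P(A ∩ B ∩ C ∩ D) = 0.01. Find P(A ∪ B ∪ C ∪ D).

0.91

P(A ∪ B ∪ C ∪ D) = 0.41 + 0.34 + 0.37 + 0.45 − 0.16 − 0.13 − 0.16 − 0.06 − 0.16 − 0.14 + 0.02 + 0.06 + 0.06 + 0.02 − 0.01 = 0.91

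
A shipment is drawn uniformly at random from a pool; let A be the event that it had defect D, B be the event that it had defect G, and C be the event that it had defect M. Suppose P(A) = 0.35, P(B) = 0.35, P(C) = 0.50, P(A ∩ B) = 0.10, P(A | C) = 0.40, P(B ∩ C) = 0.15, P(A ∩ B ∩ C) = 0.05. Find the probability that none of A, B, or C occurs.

0.20

P(A ∩ C) = P(C)·P(A|C) = 0.50 × 0.40 = 0.20
By inclusion-exclusion,
P(A ∪ B ∪ C) = 0.35 + 0.35 + 0.50 − 0.10 − 0.20 − 0.15 + 0.05 = 0.80
P(none) = 1 − 0.80 = 0.20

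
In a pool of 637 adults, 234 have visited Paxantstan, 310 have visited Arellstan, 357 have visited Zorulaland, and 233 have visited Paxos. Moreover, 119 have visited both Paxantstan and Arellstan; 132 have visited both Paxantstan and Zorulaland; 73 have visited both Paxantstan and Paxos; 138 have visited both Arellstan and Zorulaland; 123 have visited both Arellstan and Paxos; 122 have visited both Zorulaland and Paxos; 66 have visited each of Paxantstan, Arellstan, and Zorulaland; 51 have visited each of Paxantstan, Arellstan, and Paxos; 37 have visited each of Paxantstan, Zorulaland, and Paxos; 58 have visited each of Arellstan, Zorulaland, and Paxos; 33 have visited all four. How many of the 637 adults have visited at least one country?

|union| = 234 + 310 + 357 + 233 − 119 − 132 − 73 − 138 − 123 − 122 + 66 + 51 + 37 + 58 − 33 = 606

606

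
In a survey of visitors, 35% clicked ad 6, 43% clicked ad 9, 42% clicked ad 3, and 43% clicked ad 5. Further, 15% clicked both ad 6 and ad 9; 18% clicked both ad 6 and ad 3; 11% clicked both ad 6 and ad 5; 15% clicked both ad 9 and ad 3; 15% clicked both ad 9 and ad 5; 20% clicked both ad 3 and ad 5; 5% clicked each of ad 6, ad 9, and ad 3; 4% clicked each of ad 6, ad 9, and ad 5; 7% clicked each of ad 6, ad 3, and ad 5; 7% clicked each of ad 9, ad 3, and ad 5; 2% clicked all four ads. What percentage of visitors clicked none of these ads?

By inclusion-exclusion,
P(≥1) = 35 + 43 + 42 + 43 − 15 − 18 − 11 − 15 − 15 − 20 + 5 + 4 + 7 + 7 − 2 = 90%
P(none) = 100% − 90% = 10%

10%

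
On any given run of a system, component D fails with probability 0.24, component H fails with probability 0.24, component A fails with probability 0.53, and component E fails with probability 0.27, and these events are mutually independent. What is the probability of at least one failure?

P(none) = (1 − 0.24) × (1 − 0.24) × (1 − 0.53) × (1 − 0.27) = 0.76 × 0.76 × 0.47 × 0.73 = 0.19817456
P(at least one) = 1 − 0.19817456 = 0.80182544

0.80182544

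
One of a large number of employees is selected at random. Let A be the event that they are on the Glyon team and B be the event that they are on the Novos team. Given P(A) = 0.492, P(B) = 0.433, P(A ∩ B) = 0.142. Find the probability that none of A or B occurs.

0.217

By inclusion–exclusion:
P(A ∪ B) = 0.492 + 0.433 − 0.142 = 0.783
P(none) = 1 − 0.783 = 0.217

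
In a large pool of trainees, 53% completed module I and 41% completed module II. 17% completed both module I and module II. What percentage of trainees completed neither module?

P(union) = 53 + 41 − 17 = 77%
P(none) = 100% − 77% = 23%

23%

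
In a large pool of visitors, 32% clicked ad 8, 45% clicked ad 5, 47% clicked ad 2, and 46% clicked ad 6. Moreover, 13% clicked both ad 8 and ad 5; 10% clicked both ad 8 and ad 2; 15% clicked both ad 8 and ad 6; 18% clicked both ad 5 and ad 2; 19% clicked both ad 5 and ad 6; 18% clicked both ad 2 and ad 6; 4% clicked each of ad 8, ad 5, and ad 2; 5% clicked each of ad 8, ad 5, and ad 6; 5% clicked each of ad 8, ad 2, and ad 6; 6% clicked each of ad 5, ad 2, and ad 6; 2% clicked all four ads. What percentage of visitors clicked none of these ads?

Apply inclusion-exclusion:
P(at least one) = 32 + 45 + 47 + 46 − 13 − 10 − 15 − 18 − 19 − 18 + 4 + 5 + 5 + 6 − 2 = 95%
P(none) = 100% − 95% = 5%

5%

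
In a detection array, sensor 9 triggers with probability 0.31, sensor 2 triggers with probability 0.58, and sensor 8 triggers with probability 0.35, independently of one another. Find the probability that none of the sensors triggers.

P(none) = (1 − 0.31) × (1 − 0.58) × (1 − 0.35) = 0.69 × 0.42 × 0.65 = 0.18837

0.18837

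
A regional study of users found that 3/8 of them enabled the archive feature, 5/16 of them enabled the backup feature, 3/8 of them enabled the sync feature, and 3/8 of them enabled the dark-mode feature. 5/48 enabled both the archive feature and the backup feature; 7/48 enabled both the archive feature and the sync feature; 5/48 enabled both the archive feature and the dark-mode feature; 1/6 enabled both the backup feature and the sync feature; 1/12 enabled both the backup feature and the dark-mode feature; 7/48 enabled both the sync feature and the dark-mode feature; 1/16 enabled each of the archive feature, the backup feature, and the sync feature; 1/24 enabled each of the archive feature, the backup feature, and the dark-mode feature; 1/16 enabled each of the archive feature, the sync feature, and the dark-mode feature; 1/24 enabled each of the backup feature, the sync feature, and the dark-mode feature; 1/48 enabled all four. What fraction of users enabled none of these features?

1/8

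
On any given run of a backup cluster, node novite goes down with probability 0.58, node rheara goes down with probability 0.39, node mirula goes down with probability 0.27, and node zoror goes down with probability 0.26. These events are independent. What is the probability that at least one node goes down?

Since the events are independent, P(none) is the product of the individual non-occurrence probabilities.
P(none) = (1 − 0.58) × (1 − 0.39) × (1 − 0.27) × (1 − 0.26) = 0.42 × 0.61 × 0.73 × 0.74 = 0.13839924
P(at least one) = 1 − 0.13839924 = 0.86160076

0.86160076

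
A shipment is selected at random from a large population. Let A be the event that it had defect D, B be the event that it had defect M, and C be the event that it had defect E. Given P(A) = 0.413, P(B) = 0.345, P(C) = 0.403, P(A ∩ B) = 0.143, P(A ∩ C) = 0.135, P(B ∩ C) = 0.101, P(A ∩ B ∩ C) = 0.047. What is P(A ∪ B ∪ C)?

Apply inclusion-exclusion:
P(A ∪ B ∪ C) = 0.413 + 0.345 + 0.403 − 0.143 − 0.135 − 0.101 + 0.047 = 0.829

0.829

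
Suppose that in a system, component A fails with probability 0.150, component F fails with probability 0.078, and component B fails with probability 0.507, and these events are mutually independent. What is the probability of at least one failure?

Independence gives P(none) = ∏(1 − pᵢ).
P(none) = (1 − 0.150) × (1 − 0.078) × (1 − 0.507) = 0.850 × 0.922 × 0.493 = 0.3863641
P(at least one) = 1 − 0.3863641 = 0.6136359

0.6136359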